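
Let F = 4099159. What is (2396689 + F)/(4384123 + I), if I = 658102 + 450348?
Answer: 6495848/5492573 ≈ 1.1827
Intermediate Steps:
I = 1108450
(2396689 + F)/(4384123 + I) = (2396689 + 4099159)/(4384123 + 1108450) = 6495848/5492573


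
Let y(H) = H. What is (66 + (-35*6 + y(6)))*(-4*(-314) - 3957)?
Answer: 372738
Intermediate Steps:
(66 + (-35*6 + y(6)))*(-4*(-314) - 3957) = (66 + (-35*6 + 6))*(-4*(-314) - 3957) = (66 + (-210 + 6))*(1256 - 3957) = (66 - 204)*(-2701) = -138*(-2701) = 372738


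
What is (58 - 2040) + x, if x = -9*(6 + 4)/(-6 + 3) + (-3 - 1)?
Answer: -1956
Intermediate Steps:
x = 26 (x = -90/(-3) - 4 = -90*(-1)/3 - 4 = -9*(-10/3) - 4 = 30 - 4 = 26)
(58 - 2040) + x = (58 - 2040) + 26 = -1982 + 26 = -1956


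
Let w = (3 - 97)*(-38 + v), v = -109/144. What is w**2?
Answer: 68804962249/5184 ≈ 1.3273e+7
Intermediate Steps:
v = -109/144 (v = -109*1/144 = -109/144 ≈ -0.75694)
w = 262307/72 (w = (3 - 97)*(-38 - 109/144) = -94*(-5581/144) = 262307/72 ≈ 3643.2)
w**2 = (262307/72)**2 = 68804962249/5184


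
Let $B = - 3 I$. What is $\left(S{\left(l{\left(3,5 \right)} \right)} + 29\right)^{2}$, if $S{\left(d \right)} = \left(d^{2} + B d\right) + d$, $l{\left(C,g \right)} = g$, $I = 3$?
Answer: $196$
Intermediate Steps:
$B = -9$ ($B = \left(-3\right) 3 = -9$)
$S{\left(d \right)} = d^{2} - 8 d$ ($S{\left(d \right)} = \left(d^{2} - 9 d\right) + d = d^{2} - 8 d$)
$\left(S{\left(l{\left(3,5 \right)} \right)} + 29\right)^{2} = \left(5 \left(-8 + 5\right) + 29\right)^{2} = \left(5 \left(-3\right) + 29\right)^{2} = \left(-15 + 29\right)^{2} = 14^{2} = 196$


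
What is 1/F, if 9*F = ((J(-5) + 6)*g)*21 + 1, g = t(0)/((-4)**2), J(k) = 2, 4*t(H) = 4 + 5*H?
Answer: 18/23 ≈ 0.78261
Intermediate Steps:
t(H) = 1 + 5*H/4 (t(H) = (4 + 5*H)/4 = 1 + 5*H/4)
g = 1/16 (g = (1 + (5/4)*0)/((-4)**2) = (1 + 0)/16 = 1*(1/16) = 1/16 ≈ 0.062500)
F = 23/18 (F = (((2 + 6)*(1/16))*21 + 1)/9 = ((8*(1/16))*21 + 1)/9 = ((1/2)*21 + 1)/9 = (21/2 + 1)/9 = (1/9)*(23/2) = 23/18 ≈ 1.2778)
1/F = 1/(23/18) = 18/23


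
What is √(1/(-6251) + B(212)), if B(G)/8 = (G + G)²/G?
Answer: √265084800533/6251 ≈ 82.365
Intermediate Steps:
B(G) = 32*G (B(G) = 8*((G + G)²/G) = 8*((2*G)²/G) = 8*((4*G²)/G) = 8*(4*G) = 32*G)
√(1/(-6251) + B(212)) = √(1/(-6251) + 32*212) = √(-1/6251 + 6784) = √(42406783/6251) = √265084800533/6251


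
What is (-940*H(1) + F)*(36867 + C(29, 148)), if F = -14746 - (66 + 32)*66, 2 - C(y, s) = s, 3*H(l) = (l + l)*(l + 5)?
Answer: -917070254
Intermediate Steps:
H(l) = 2*l*(5 + l)/3 (H(l) = ((l + l)*(l + 5))/3 = ((2*l)*(5 + l))/3 = (2*l*(5 + l))/3 = 2*l*(5 + l)/3)
C(y, s) = 2 - s
F = -21214 (F = -14746 - 98*66 = -14746 - 1*6468 = -14746 - 6468 = -21214)
(-940*H(1) + F)*(36867 + C(29, 148)) = (-1880*(5 + 1)/3 - 21214)*(36867 + (2 - 1*148)) = (-1880*6/3 - 21214)*(36867 + (2 - 148)) = (-940*4 - 21214)*(36867 - 146) = (-3760 - 21214)*36721 = -24974*36721 = -917070254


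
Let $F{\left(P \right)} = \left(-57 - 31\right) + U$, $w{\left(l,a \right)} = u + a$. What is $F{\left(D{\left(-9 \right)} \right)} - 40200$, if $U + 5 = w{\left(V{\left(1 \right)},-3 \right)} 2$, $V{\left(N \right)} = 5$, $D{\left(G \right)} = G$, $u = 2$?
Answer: $-40295$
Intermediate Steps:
$w{\left(l,a \right)} = 2 + a$
$U = -7$ ($U = -5 + \left(2 - 3\right) 2 = -5 - 2 = -7$)
$F{\left(P \right)} = -95$ ($F{\left(P \right)} = \left(-57 - 31\right) - 7 = -88 - 7 = -95$)
$F{\left(D{\left(-9 \right)} \right)} - 40200 = -95 - 40200 = -40295$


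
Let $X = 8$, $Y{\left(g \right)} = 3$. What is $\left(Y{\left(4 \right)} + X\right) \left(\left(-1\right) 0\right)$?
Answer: $0$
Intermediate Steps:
$\left(Y{\left(4 \right)} + X\right) \left(\left(-1\right) 0\right) = \left(3 + 8\right) \left(\left(-1\right) 0\right) = 11 \cdot 0 = 0$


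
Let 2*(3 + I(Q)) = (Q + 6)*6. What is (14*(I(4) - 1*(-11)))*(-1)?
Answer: -532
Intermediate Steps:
I(Q) = 15 + 3*Q (I(Q) = -3 + ((Q + 6)*6)/2 = -3 + ((6 + Q)*6)/2 = -3 + (36 + 6*Q)/2 = -3 + (18 + 3*Q) = 15 + 3*Q)
(14*(I(4) - 1*(-11)))*(-1) = (14*((15 + 3*4) - 1*(-11)))*(-1) = (14*((15 + 12) + 11))*(-1) = (14*(27 + 11))*(-1) = (14*38)*(-1) = 532*(-1) = -532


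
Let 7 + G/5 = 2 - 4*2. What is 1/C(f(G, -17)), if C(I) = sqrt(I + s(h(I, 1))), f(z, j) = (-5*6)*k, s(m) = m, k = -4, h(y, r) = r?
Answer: 1/11 ≈ 0.090909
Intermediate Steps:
G = -65 (G = -35 + 5*(2 - 4*2) = -35 + 5*(2 - 8) = -35 + 5*(-6) = -35 - 30 = -65)
f(z, j) = 120 (f(z, j) = -5*6*(-4) = -30*(-4) = 120)
C(I) = sqrt(1 + I) (C(I) = sqrt(I + 1) = sqrt(1 + I))
1/C(f(G, -17)) = 1/(sqrt(1 + 120)) = 1/(sqrt(121)) = 1/11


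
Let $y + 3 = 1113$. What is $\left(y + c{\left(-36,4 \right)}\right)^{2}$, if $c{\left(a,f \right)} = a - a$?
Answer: $1232100$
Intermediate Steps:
$y = 1110$ ($y = -3 + 1113 = 1110$)
$c{\left(a,f \right)} = 0$
$\left(y + c{\left(-36,4 \right)}\right)^{2} = \left(1110 + 0\right)^{2} = 1110^{2} = 1232100$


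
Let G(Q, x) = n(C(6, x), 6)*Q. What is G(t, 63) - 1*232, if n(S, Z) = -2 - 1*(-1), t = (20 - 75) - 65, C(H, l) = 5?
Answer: -112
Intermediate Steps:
t = -120 (t = -55 - 65 = -120)
n(S, Z) = -1 (n(S, Z) = -2 + 1 = -1)
G(Q, x) = -Q
G(t, 63) - 1*232 = -1*(-120) - 1*232 = 120 - 232 = -112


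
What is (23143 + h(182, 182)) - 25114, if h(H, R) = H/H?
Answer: -1970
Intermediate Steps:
h(H, R) = 1
(23143 + h(182, 182)) - 25114 = (23143 + 1) - 25114 = 23144 - 25114 = -1970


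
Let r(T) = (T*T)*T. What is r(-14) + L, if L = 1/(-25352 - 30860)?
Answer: -154245729/56212 ≈ -2744.0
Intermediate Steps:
r(T) = T³ (r(T) = T²*T = T³)
L = -1/56212 (L = 1/(-56212) = -1/56212 ≈ -1.7790e-5)
r(-14) + L = (-14)³ - 1/56212 = -2744 - 1/56212 = -154245729/56212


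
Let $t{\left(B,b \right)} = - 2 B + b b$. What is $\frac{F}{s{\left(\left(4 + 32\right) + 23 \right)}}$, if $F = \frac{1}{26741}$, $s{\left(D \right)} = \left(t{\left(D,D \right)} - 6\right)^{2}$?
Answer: $\frac{1}{301356335709} \approx 3.3183 \cdot 10^{-12}$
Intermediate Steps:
$t{\left(B,b \right)} = b^{2} - 2 B$ ($t{\left(B,b \right)} = - 2 B + b^{2} = b^{2} - 2 B$)
$s{\left(D \right)} = \left(-6 + D^{2} - 2 D\right)^{2}$ ($s{\left(D \right)} = \left(\left(D^{2} - 2 D\right) - 6\right)^{2} = \left(-6 + D^{2} - 2 D\right)^{2}$)
$F = \frac{1}{26741} \approx 3.7396 \cdot 10^{-5}$
$\frac{F}{s{\left(\left(4 + 32\right) + 23 \right)}} = \frac{1}{26741 \left(6 - \left(\left(4 + 32\right) + 23\right)^{2} + 2 \left(\left(4 + 32\right) + 23\right)\right)^{2}} = \frac{1}{26741 \left(6 - \left(36 + 23\right)^{2} + 2 \left(36 + 23\right)\right)^{2}} = \frac{1}{26741 \left(6 - 59^{2} + 2 \cdot 59\right)^{2}} = \frac{1}{26741 \left(6 - 3481 + 118\right)^{2}} = \frac{1}{26741 \left(-3357\right)^{2}} = \frac{1}{26741 \cdot 11269449} = \frac{1}{26741} \cdot \frac{1}{11269449} = \frac{1}{301356335709}$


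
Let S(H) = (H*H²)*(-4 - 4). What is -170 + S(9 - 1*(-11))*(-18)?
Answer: 1151830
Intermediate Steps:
S(H) = -8*H³ (S(H) = H³*(-8) = -8*H³)
-170 + S(9 - 1*(-11))*(-18) = -170 - 8*(9 - 1*(-11))³*(-18) = -170 - 8*(9 + 11)³*(-18) = -170 - 8*20³*(-18) = -170 - 8*8000*(-18) = -170 - 64000*(-18) = -170 + 1152000 = 1151830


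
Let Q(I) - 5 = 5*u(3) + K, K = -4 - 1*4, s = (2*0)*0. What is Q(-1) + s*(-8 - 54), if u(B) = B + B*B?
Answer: 57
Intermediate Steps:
s = 0 (s = 0*0 = 0)
u(B) = B + B²
K = -8 (K = -4 - 4 = -8)
Q(I) = 57 (Q(I) = 5 + (5*(3*(1 + 3)) - 8) = 5 + (5*(3*4) - 8) = 5 + (5*12 - 8) = 5 + (60 - 8) = 5 + 52 = 57)
Q(-1) + s*(-8 - 54) = 57 + 0*(-8 - 54) = 57 + 0*(-62) = 57 + 0 = 57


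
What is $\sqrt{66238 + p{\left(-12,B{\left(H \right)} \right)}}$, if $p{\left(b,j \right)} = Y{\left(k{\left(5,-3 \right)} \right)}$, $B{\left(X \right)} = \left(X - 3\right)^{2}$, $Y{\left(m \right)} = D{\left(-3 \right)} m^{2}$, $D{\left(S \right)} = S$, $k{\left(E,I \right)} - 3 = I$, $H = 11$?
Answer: $\sqrt{66238} \approx 257.37$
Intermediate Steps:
$k{\left(E,I \right)} = 3 + I$
$Y{\left(m \right)} = - 3 m^{2}$
$B{\left(X \right)} = \left(-3 + X\right)^{2}$
$p{\left(b,j \right)} = 0$ ($p{\left(b,j \right)} = - 3 \left(3 - 3\right)^{2} = - 3 \cdot 0^{2} = \left(-3\right) 0 = 0$)
$\sqrt{66238 + p{\left(-12,B{\left(H \right)} \right)}} = \sqrt{66238 + 0} = \sqrt{66238}$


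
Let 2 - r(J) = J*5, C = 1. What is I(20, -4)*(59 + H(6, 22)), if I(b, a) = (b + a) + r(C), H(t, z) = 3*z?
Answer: 1625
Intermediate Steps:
r(J) = 2 - 5*J (r(J) = 2 - J*5 = 2 - 5*J)
I(b, a) = -3 + a + b (I(b, a) = (b + a) + (2 - 5*1) = (a + b) + (2 - 5) = (a + b) - 3 = -3 + a + b)
I(20, -4)*(59 + H(6, 22)) = (-3 - 4 + 20)*(59 + 3*22) = 13*(59 + 66) = 13*125 = 1625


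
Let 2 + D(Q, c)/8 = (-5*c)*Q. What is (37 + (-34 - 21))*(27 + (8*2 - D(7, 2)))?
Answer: -11142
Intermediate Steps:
D(Q, c) = -16 - 40*Q*c (D(Q, c) = -16 + 8*((-5*c)*Q) = -16 + 8*(-5*Q*c) = -16 - 40*Q*c)
(37 + (-34 - 21))*(27 + (8*2 - D(7, 2))) = (37 + (-34 - 21))*(27 + (8*2 - (-16 - 40*7*2))) = (37 - 55)*(27 + (16 - (-16 - 560))) = -18*(27 + (16 - 1*(-576))) = -18*(27 + (16 + 576)) = -18*(27 + 592) = -18*619 = -11142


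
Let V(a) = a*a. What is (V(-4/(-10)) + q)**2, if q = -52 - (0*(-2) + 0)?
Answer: 1679616/625 ≈ 2687.4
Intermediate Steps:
V(a) = a**2
q = -52 (q = -52 - (0 + 0) = -52 - 1*0 = -52 + 0 = -52)
(V(-4/(-10)) + q)**2 = ((-4/(-10))**2 - 52)**2 = ((-4*(-1/10))**2 - 52)**2 = ((2/5)**2 - 52)**2 = (4/25 - 52)**2 = (-1296/25)**2 = 1679616/625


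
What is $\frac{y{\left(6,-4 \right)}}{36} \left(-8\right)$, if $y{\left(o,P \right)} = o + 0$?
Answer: $- \frac{4}{3} \approx -1.3333$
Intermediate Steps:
$y{\left(o,P \right)} = o$
$\frac{y{\left(6,-4 \right)}}{36} \left(-8\right) = \frac{1}{36} \cdot 6 \left(-8\right) = \frac{1}{6} \left(-8\right) = - \frac{4}{3}$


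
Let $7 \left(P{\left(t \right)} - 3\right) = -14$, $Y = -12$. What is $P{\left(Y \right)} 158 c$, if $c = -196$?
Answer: $-30968$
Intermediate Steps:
$P{\left(t \right)} = 1$ ($P{\left(t \right)} = 3 + \frac{1}{7} \left(-14\right) = 3 - 2 = 1$)
$P{\left(Y \right)} 158 c = 1 \cdot 158 \left(-196\right) = 158 \left(-196\right) = -30968$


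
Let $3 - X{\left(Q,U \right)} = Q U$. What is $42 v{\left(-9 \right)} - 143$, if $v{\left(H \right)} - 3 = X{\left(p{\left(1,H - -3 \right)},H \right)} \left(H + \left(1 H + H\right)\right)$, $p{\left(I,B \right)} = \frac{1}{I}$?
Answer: $-13625$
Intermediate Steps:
$X{\left(Q,U \right)} = 3 - Q U$
$v{\left(H \right)} = 3 + 3 H \left(3 - H\right)$ ($v{\left(H \right)} = 3 + \left(3 - \frac{H}{1}\right) \left(H + \left(1 H + H\right)\right) = 3 + \left(3 - 1 H\right) \left(H + \left(H + H\right)\right) = 3 + \left(3 - H\right) \left(H + 2 H\right) = 3 + \left(3 - H\right) 3 H = 3 + 3 H \left(3 - H\right)$)
$42 v{\left(-9 \right)} - 143 = 42 \left(3 - - 27 \left(-3 - 9\right)\right) - 143 = 42 \left(3 - \left(-27\right) \left(-12\right)\right) - 143 = 42 \left(3 - 324\right) - 143 = 42 \left(-321\right) - 143 = -13482 - 143 = -13625$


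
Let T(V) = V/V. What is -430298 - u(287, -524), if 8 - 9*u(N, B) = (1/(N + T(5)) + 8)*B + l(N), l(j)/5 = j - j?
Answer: -279135635/648 ≈ -4.3077e+5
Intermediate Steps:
T(V) = 1
l(j) = 0 (l(j) = 5*(j - j) = 5*0 = 0)
u(N, B) = 8/9 - B*(8 + 1/(1 + N))/9 (u(N, B) = 8/9 - ((1/(N + 1) + 8)*B + 0)/9 = 8/9 - ((1/(1 + N) + 8)*B + 0)/9 = 8/9 - ((8 + 1/(1 + N))*B + 0)/9 = 8/9 - (B*(8 + 1/(1 + N)) + 0)/9 = 8/9 - B*(8 + 1/(1 + N))/9)
-430298 - u(287, -524) = -430298 - (8 - 9*(-524) + 8*287 - 8*(-524)*287)/(9*(1 + 287)) = -430298 - (8 + 4716 + 2296 + 1203104)/(9*288) = -430298 - 1210124/(9*288) = -430298 - 1*302531/648 = -430298 - 302531/648 = -279135635/648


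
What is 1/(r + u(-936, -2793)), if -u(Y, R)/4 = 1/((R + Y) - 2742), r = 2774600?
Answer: 6471/17954436604 ≈ 3.6041e-7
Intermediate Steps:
u(Y, R) = -4/(-2742 + R + Y) (u(Y, R) = -4/((R + Y) - 2742) = -4/(-2742 + R + Y))
1/(r + u(-936, -2793)) = 1/(2774600 - 4/(-2742 - 2793 - 936)) = 1/(2774600 - 4/(-6471)) = 1/(2774600 - 4*(-1/6471)) = 1/(2774600 + 4/6471) = 1/(17954436604/6471) = 6471/17954436604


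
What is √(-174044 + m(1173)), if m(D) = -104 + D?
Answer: 5*I*√6919 ≈ 415.9*I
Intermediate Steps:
√(-174044 + m(1173)) = √(-174044 + (-104 + 1173)) = √(-174044 + 1069) = √(-172975) = 5*I*√6919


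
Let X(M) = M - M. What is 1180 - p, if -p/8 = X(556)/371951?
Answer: 1180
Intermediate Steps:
X(M) = 0
p = 0 (p = -0/371951 = -8*0 = 0)
1180 - p = 1180 - 1*0 = 1180 + 0 = 1180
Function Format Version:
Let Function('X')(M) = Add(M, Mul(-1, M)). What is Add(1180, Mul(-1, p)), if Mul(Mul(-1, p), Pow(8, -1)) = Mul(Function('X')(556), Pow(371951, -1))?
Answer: 1180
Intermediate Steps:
Function('X')(M) = 0
p = 0 (p = Mul(-8, Mul(0, Pow(371951, -1))) = Mul(-8, Mul(0, Rational(1, 371951))) = Mul(-8, 0) = 0)
Add(1180, Mul(-1, p)) = Add(1180, Mul(-1, 0)) = Add(1180, 0) = 1180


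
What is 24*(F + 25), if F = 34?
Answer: 1416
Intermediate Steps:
24*(F + 25) = 24*(34 + 25) = 24*59 = 1416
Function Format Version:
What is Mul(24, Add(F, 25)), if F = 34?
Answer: 1416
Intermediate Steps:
Mul(24, Add(F, 25)) = Mul(24, Add(34, 25)) = Mul(24, 59) = 1416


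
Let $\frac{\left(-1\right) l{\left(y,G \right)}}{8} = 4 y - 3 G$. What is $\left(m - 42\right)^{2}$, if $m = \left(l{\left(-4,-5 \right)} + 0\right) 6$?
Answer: $36$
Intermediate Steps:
$l{\left(y,G \right)} = - 32 y + 24 G$ ($l{\left(y,G \right)} = - 8 \left(4 y - 3 G\right) = - 8 \left(- 3 G + 4 y\right) = - 32 y + 24 G$)
$m = 48$ ($m = \left(\left(\left(-32\right) \left(-4\right) + 24 \left(-5\right)\right) + 0\right) 6 = \left(\left(128 - 120\right) + 0\right) 6 = \left(8 + 0\right) 6 = 8 \cdot 6 = 48$)
$\left(m - 42\right)^{2} = \left(48 - 42\right)^{2} = 6^{2} = 36$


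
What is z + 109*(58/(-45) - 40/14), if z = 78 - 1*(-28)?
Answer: -108964/315 ≈ -345.92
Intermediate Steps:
z = 106 (z = 78 + 28 = 106)
z + 109*(58/(-45) - 40/14) = 106 + 109*(58/(-45) - 40/14) = 106 + 109*(58*(-1/45) - 40*1/14) = 106 + 109*(-58/45 - 20/7) = 106 + 109*(-1306/315) = 106 - 142354/315 = -108964/315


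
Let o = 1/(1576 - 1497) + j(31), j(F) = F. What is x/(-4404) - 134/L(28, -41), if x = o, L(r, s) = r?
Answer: -2918084/608853 ≈ -4.7928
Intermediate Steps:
o = 2450/79 (o = 1/(1576 - 1497) + 31 = 1/79 + 31 = 2450/79 ≈ 31.013)
x = 2450/79 ≈ 31.013
x/(-4404) - 134/L(28, -41) = (2450/79)/(-4404) - 134/28 = (2450/79)*(-1/4404) - 134*1/28 = -1225/173958 - 67/14 = -2918084/608853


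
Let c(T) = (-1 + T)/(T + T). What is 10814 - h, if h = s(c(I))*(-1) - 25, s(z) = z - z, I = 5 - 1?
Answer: 10839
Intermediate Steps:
I = 4
c(T) = (-1 + T)/(2*T) (c(T) = (-1 + T)/((2*T)) = (-1 + T)*(1/(2*T)) = (-1 + T)/(2*T))
s(z) = 0
h = -25 (h = 0*(-1) - 25 = 0 - 25 = -25)
10814 - h = 10814 - 1*(-25) = 10814 + 25 = 10839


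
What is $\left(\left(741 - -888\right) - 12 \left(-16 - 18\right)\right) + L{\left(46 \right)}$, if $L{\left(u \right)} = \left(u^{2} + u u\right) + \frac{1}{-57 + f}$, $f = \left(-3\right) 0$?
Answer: $\frac{357332}{57} \approx 6269.0$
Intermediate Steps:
$f = 0$
$L{\left(u \right)} = - \frac{1}{57} + 2 u^{2}$ ($L{\left(u \right)} = \left(u^{2} + u u\right) + \frac{1}{-57 + 0} = \left(u^{2} + u^{2}\right) + \frac{1}{-57} = 2 u^{2} - \frac{1}{57} = - \frac{1}{57} + 2 u^{2}$)
$\left(\left(741 - -888\right) - 12 \left(-16 - 18\right)\right) + L{\left(46 \right)} = \left(\left(741 - -888\right) - 12 \left(-16 - 18\right)\right) - \left(\frac{1}{57} - 2 \cdot 46^{2}\right) = \left(\left(741 + 888\right) - 12 \left(-16 - 18\right)\right) + \left(- \frac{1}{57} + 2 \cdot 2116\right) = \left(1629 - -408\right) + \left(- \frac{1}{57} + 4232\right) = \left(1629 + 408\right) + \frac{241223}{57} = 2037 + \frac{241223}{57} = \frac{357332}{57}$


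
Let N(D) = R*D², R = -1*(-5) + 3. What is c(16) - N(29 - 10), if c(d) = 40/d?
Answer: -5771/2 ≈ -2885.5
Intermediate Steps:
R = 8 (R = 5 + 3 = 8)
N(D) = 8*D²
c(16) - N(29 - 10) = 40/16 - 8*(29 - 10)² = 40*(1/16) - 8*19² = 5/2 - 8*361 = 5/2 - 1*2888 = 5/2 - 2888 = -5771/2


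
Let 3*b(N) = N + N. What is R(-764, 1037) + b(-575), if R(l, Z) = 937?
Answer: 1661/3 ≈ 553.67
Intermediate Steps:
b(N) = 2*N/3 (b(N) = (N + N)/3 = (2*N)/3 = 2*N/3)
R(-764, 1037) + b(-575) = 937 + (2/3)*(-575) = 937 - 1150/3 = 1661/3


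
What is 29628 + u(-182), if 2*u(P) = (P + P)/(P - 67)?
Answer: 7377554/249 ≈ 29629.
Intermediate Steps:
u(P) = P/(-67 + P) (u(P) = ((P + P)/(P - 67))/2 = ((2*P)/(-67 + P))/2 = (2*P/(-67 + P))/2 = P/(-67 + P))
29628 + u(-182) = 29628 - 182/(-67 - 182) = 29628 - 182/(-249) = 29628 - 182*(-1/249) = 29628 + 182/249 = 7377554/249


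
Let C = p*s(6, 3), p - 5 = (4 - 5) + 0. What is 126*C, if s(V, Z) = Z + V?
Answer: 4536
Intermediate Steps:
s(V, Z) = V + Z
p = 4 (p = 5 + ((4 - 5) + 0) = 5 + (-1 + 0) = 5 - 1 = 4)
C = 36 (C = 4*(6 + 3) = 4*9 = 36)
126*C = 126*36 = 4536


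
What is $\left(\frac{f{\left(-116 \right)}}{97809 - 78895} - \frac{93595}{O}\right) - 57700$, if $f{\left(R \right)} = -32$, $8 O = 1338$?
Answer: $- \frac{368593016464}{6326733} \approx -58260.0$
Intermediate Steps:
$O = \frac{669}{4}$ ($O = \frac{1}{8} \cdot 1338 = \frac{669}{4} \approx 167.25$)
$\left(\frac{f{\left(-116 \right)}}{97809 - 78895} - \frac{93595}{O}\right) - 57700 = \left(- \frac{32}{97809 - 78895} - \frac{93595}{\frac{669}{4}}\right) - 57700 = \left(- \frac{32}{97809 - 78895} - \frac{374380}{669}\right) - 57700 = \left(- \frac{32}{18914} - \frac{374380}{669}\right) - 57700 = \left(\left(-32\right) \frac{1}{18914} - \frac{374380}{669}\right) - 57700 = \left(- \frac{16}{9457} - \frac{374380}{669}\right) - 57700 = - \frac{3540522364}{6326733} - 57700 = - \frac{368593016464}{6326733}$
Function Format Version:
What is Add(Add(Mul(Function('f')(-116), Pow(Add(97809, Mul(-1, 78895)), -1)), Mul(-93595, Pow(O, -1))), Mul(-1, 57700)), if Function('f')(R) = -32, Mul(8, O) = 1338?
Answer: Rational(-368593016464, 6326733) ≈ -58260.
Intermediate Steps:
O = Rational(669, 4) (O = Mul(Rational(1, 8), 1338) = Rational(669, 4) ≈ 167.25)
Add(Add(Mul(Function('f')(-116), Pow(Add(97809, Mul(-1, 78895)), -1)), Mul(-93595, Pow(O, -1))), Mul(-1, 57700)) = Add(Add(Mul(-32, Pow(Add(97809, Mul(-1, 78895)), -1)), Mul(-93595, Pow(Rational(669, 4), -1))), Mul(-1, 57700)) = Add(Add(Mul(-32, Pow(Add(97809, -78895), -1)), Mul(-93595, Rational(4, 669))), -57700) = Add(Add(Mul(-32, Pow(18914, -1)), Rational(-374380, 669)), -57700) = Add(Add(Mul(-32, Rational(1, 18914)), Rational(-374380, 669)), -57700) = Add(Add(Rational(-16, 9457), Rational(-374380, 669)), -57700) = Add(Rational(-3540522364, 6326733), -57700) = Rational(-368593016464, 6326733)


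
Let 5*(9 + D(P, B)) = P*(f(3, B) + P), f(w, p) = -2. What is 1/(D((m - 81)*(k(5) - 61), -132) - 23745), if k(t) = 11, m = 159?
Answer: 1/3019806 ≈ 3.3115e-7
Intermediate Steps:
D(P, B) = -9 + P*(-2 + P)/5 (D(P, B) = -9 + (P*(-2 + P))/5 = -9 + P*(-2 + P)/5)
1/(D((m - 81)*(k(5) - 61), -132) - 23745) = 1/((-9 - 2*(159 - 81)*(11 - 61)/5 + ((159 - 81)*(11 - 61))**2/5) - 23745) = 1/((-9 - 156*(-50)/5 + (78*(-50))**2/5) - 23745) = 1/((-9 - 2/5*(-3900) + (1/5)*(-3900)**2) - 23745) = 1/((-9 + 1560 + (1/5)*15210000) - 23745) = 1/((-9 + 1560 + 3042000) - 23745) = 1/(3043551 - 23745) = 1/3019806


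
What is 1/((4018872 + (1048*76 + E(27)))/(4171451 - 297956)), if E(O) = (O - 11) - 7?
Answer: 3873495/4098529 ≈ 0.94509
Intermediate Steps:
E(O) = -18 + O (E(O) = (-11 + O) - 7 = -18 + O)
1/((4018872 + (1048*76 + E(27)))/(4171451 - 297956)) = 1/((4018872 + (1048*76 + (-18 + 27)))/(4171451 - 297956)) = 1/((4018872 + (79648 + 9))/3873495) = 1/((4018872 + 79657)*(1/3873495)) = 1/(4098529*(1/3873495)) = 1/(4098529/3873495) = 3873495/4098529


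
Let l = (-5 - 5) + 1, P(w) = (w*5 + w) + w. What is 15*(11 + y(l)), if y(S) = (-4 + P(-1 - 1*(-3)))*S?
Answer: -1185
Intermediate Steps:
P(w) = 7*w (P(w) = (5*w + w) + w = 6*w + w = 7*w)
l = -9 (l = -10 + 1 = -9)
y(S) = 10*S (y(S) = (-4 + 7*(-1 - 1*(-3)))*S = (-4 + 7*(-1 + 3))*S = (-4 + 7*2)*S = (-4 + 14)*S = 10*S)
15*(11 + y(l)) = 15*(11 + 10*(-9)) = 15*(11 - 90) = 15*(-79) = -1185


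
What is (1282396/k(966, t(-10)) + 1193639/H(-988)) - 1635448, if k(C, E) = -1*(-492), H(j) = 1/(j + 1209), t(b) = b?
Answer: 32245849432/123 ≈ 2.6216e+8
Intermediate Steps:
H(j) = 1/(1209 + j)
k(C, E) = 492
(1282396/k(966, t(-10)) + 1193639/H(-988)) - 1635448 = (1282396/492 + 1193639/(1/(1209 - 988))) - 1635448 = (1282396*(1/492) + 1193639/(1/221)) - 1635448 = (320599/123 + 1193639/(1/221)) - 1635448 = (320599/123 + 1193639*221) - 1635448 = (320599/123 + 263794219) - 1635448 = 32447009536/123 - 1635448 = 32245849432/123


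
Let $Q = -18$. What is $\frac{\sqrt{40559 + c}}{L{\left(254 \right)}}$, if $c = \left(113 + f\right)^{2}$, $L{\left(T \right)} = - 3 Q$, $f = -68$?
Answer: $\frac{\sqrt{10646}}{27} \approx 3.8215$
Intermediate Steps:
$L{\left(T \right)} = 54$ ($L{\left(T \right)} = \left(-3\right) \left(-18\right) = 54$)
$c = 2025$ ($c = \left(113 - 68\right)^{2} = 45^{2} = 2025$)
$\frac{\sqrt{40559 + c}}{L{\left(254 \right)}} = \frac{\sqrt{40559 + 2025}}{54} = \sqrt{42584} \cdot \frac{1}{54} = 2 \sqrt{10646} \cdot \frac{1}{54} = \frac{\sqrt{10646}}{27}$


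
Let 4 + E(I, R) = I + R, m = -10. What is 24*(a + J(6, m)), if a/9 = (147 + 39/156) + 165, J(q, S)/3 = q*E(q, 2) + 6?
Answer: 69606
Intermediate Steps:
E(I, R) = -4 + I + R (E(I, R) = -4 + (I + R) = -4 + I + R)
J(q, S) = 18 + 3*q*(-2 + q) (J(q, S) = 3*(q*(-4 + q + 2) + 6) = 3*(q*(-2 + q) + 6) = 3*(6 + q*(-2 + q)) = 18 + 3*q*(-2 + q))
a = 11241/4 (a = 9*((147 + 39/156) + 165) = 9*((147 + 39*(1/156)) + 165) = 9*((147 + ¼) + 165) = 9*(589/4 + 165) = 9*(1249/4) = 11241/4 ≈ 2810.3)
24*(a + J(6, m)) = 24*(11241/4 + (18 + 3*6*(-2 + 6))) = 24*(11241/4 + (18 + 3*6*4)) = 24*(11241/4 + (18 + 72)) = 24*(11241/4 + 90) = 24*(11601/4) = 69606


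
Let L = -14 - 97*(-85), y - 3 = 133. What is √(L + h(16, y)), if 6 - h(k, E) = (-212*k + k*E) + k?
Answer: √9437 ≈ 97.144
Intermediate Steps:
y = 136 (y = 3 + 133 = 136)
h(k, E) = 6 + 211*k - E*k (h(k, E) = 6 - ((-212*k + k*E) + k) = 6 - ((-212*k + E*k) + k) = 6 - (-211*k + E*k) = 6 + (211*k - E*k) = 6 + 211*k - E*k)
L = 8231 (L = -14 + 8245 = 8231)
√(L + h(16, y)) = √(8231 + (6 + 211*16 - 1*136*16)) = √(8231 + (6 + 3376 - 2176)) = √(8231 + 1206) = √9437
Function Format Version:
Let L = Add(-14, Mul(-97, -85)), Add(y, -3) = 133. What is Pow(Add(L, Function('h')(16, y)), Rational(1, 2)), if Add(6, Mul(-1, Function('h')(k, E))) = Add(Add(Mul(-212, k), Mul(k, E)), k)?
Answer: Pow(9437, Rational(1, 2)) ≈ 97.144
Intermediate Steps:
y = 136 (y = Add(3, 133) = 136)
Function('h')(k, E) = Add(6, Mul(211, k), Mul(-1, E, k)) (Function('h')(k, E) = Add(6, Mul(-1, Add(Add(Mul(-212, k), Mul(k, E)), k))) = Add(6, Mul(-1, Add(Add(Mul(-212, k), Mul(E, k)), k))) = Add(6, Mul(-1, Add(Mul(-211, k), Mul(E, k)))) = Add(6, Add(Mul(211, k), Mul(-1, E, k))) = Add(6, Mul(211, k), Mul(-1, E, k)))
L = 8231 (L = Add(-14, 8245) = 8231)
Pow(Add(L, Function('h')(16, y)), Rational(1, 2)) = Pow(Add(8231, Add(6, Mul(211, 16), Mul(-1, 136, 16))), Rational(1, 2)) = Pow(Add(8231, Add(6, 3376, -2176)), Rational(1, 2)) = Pow(Add(8231, 1206), Rational(1, 2)) = Pow(9437, Rational(1, 2))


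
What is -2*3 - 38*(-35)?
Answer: 1324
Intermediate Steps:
-2*3 - 38*(-35) = -6 + 1330 = 1324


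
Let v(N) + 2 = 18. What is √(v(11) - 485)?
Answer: I*√469 ≈ 21.656*I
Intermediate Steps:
v(N) = 16 (v(N) = -2 + 18 = 16)
√(v(11) - 485) = √(16 - 485) = √(-469) = I*√469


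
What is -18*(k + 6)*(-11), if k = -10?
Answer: -792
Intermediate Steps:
-18*(k + 6)*(-11) = -18*(-10 + 6)*(-11) = -18*(-4)*(-11) = 72*(-11) = -792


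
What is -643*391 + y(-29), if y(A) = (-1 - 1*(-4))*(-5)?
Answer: -251428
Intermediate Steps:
y(A) = -15 (y(A) = (-1 + 4)*(-5) = 3*(-5) = -15)
-643*391 + y(-29) = -643*391 - 15 = -251413 - 15 = -251428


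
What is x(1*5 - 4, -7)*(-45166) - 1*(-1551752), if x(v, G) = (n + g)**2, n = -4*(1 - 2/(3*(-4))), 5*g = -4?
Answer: 45448016/225 ≈ 2.0199e+5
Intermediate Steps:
g = -4/5 (g = (1/5)*(-4) = -4/5 ≈ -0.80000)
n = -14/3 (n = -4*(1 - 2/(-12)) = -4*(1 - 2*(-1/12)) = -4*(1 + 1/6) = -4*7/6 = -14/3 ≈ -4.6667)
x(v, G) = 6724/225 (x(v, G) = (-14/3 - 4/5)**2 = (-82/15)**2 = 6724/225)
x(1*5 - 4, -7)*(-45166) - 1*(-1551752) = (6724/225)*(-45166) - 1*(-1551752) = -303696184/225 + 1551752 = 45448016/225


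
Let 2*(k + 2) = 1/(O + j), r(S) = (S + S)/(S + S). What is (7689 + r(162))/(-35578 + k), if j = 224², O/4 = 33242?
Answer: -2816754720/13032527039 ≈ -0.21613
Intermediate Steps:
O = 132968 (O = 4*33242 = 132968)
j = 50176
r(S) = 1 (r(S) = (2*S)/((2*S)) = (2*S)*(1/(2*S)) = 1)
k = -732575/366288 (k = -2 + 1/(2*(132968 + 50176)) = -2 + (½)/183144 = -2 + (½)*(1/183144) = -2 + 1/366288 = -732575/366288 ≈ -2.0000)
(7689 + r(162))/(-35578 + k) = (7689 + 1)/(-35578 - 732575/366288) = 7690/(-13032527039/366288) = 7690*(-366288/13032527039) = -2816754720/13032527039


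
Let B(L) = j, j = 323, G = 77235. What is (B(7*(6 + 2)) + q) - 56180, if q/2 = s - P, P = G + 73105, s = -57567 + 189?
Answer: -471293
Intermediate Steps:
s = -57378
B(L) = 323
P = 150340 (P = 77235 + 73105 = 150340)
q = -415436 (q = 2*(-57378 - 1*150340) = 2*(-57378 - 150340) = 2*(-207718) = -415436)
(B(7*(6 + 2)) + q) - 56180 = (323 - 415436) - 56180 = -415113 - 56180 = -471293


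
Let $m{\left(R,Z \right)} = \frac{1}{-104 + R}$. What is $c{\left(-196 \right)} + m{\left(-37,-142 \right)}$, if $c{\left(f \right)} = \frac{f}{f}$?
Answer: $\frac{140}{141} \approx 0.99291$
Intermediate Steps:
$c{\left(f \right)} = 1$
$c{\left(-196 \right)} + m{\left(-37,-142 \right)} = 1 + \frac{1}{-104 - 37} = 1 + \frac{1}{-141} = 1 - \frac{1}{141} = \frac{140}{141}$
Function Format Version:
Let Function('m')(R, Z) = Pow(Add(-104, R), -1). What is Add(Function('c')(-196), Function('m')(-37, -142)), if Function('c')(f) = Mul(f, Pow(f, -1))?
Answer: Rational(140, 141) ≈ 0.99291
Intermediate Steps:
Function('c')(f) = 1
Add(Function('c')(-196), Function('m')(-37, -142)) = Add(1, Pow(Add(-104, -37), -1)) = Add(1, Pow(-141, -1)) = Add(1, Rational(-1, 141)) = Rational(140, 141)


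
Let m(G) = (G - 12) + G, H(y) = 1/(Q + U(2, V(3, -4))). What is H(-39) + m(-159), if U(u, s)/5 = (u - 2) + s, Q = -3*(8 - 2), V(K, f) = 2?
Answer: -2641/8 ≈ -330.13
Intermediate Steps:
Q = -18 (Q = -3*6 = -18)
U(u, s) = -10 + 5*s + 5*u (U(u, s) = 5*((u - 2) + s) = 5*((-2 + u) + s) = 5*(-2 + s + u) = -10 + 5*s + 5*u)
H(y) = -⅛ (H(y) = 1/(-18 + (-10 + 5*2 + 5*2)) = 1/(-18 + (-10 + 10 + 10)) = 1/(-18 + 10) = 1/(-8) = -⅛)
m(G) = -12 + 2*G (m(G) = (-12 + G) + G = -12 + 2*G)
H(-39) + m(-159) = -⅛ + (-12 + 2*(-159)) = -⅛ + (-12 - 318) = -⅛ - 330 = -2641/8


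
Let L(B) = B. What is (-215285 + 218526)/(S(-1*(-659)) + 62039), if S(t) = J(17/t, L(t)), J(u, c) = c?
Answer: 3241/62698 ≈ 0.051692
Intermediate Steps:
S(t) = t
(-215285 + 218526)/(S(-1*(-659)) + 62039) = (-215285 + 218526)/(-1*(-659) + 62039) = 3241/(659 + 62039) = 3241/62698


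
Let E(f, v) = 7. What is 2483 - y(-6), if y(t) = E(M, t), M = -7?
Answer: 2476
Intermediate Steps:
y(t) = 7
2483 - y(-6) = 2483 - 1*7 = 2483 - 7 = 2476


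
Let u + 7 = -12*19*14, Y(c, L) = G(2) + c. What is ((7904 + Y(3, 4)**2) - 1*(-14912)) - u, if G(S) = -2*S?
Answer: 26016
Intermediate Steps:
Y(c, L) = -4 + c (Y(c, L) = -2*2 + c = -4 + c)
u = -3199 (u = -7 - 12*19*14 = -7 - 228*14 = -7 - 3192 = -3199)
((7904 + Y(3, 4)**2) - 1*(-14912)) - u = ((7904 + (-4 + 3)**2) - 1*(-14912)) - 1*(-3199) = ((7904 + (-1)**2) + 14912) + 3199 = ((7904 + 1) + 14912) + 3199 = (7905 + 14912) + 3199 = 22817 + 3199 = 26016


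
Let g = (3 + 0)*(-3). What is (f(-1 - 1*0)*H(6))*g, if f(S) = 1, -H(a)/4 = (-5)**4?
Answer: 22500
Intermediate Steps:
H(a) = -2500 (H(a) = -4*(-5)**4 = -4*625 = -2500)
g = -9 (g = 3*(-3) = -9)
(f(-1 - 1*0)*H(6))*g = (1*(-2500))*(-9) = -2500*(-9) = 22500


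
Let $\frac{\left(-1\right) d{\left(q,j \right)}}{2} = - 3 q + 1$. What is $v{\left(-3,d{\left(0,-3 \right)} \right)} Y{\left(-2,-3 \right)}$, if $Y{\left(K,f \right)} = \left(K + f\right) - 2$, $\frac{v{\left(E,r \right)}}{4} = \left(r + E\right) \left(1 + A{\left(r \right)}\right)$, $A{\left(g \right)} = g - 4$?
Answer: $-700$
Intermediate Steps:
$A{\left(g \right)} = -4 + g$ ($A{\left(g \right)} = g - 4 = -4 + g$)
$d{\left(q,j \right)} = -2 + 6 q$ ($d{\left(q,j \right)} = - 2 \left(- 3 q + 1\right) = - 2 \left(1 - 3 q\right) = -2 + 6 q$)
$v{\left(E,r \right)} = 4 \left(-3 + r\right) \left(E + r\right)$ ($v{\left(E,r \right)} = 4 \left(r + E\right) \left(1 + \left(-4 + r\right)\right) = 4 \left(E + r\right) \left(-3 + r\right) = 4 \left(-3 + r\right) \left(E + r\right)$)
$Y{\left(K,f \right)} = -2 + K + f$
$v{\left(-3,d{\left(0,-3 \right)} \right)} Y{\left(-2,-3 \right)} = \left(4 \left(-3\right) + 4 \left(-2 + 6 \cdot 0\right) + 4 \left(-3\right) \left(-4 + \left(-2 + 6 \cdot 0\right)\right) + 4 \left(-2 + 6 \cdot 0\right) \left(-4 + \left(-2 + 6 \cdot 0\right)\right)\right) \left(-2 - 2 - 3\right) = \left(-12 + 4 \left(-2 + 0\right) + 4 \left(-3\right) \left(-4 + \left(-2 + 0\right)\right) + 4 \left(-2 + 0\right) \left(-4 + \left(-2 + 0\right)\right)\right) \left(-7\right) = \left(-12 + 4 \left(-2\right) + 4 \left(-3\right) \left(-4 - 2\right) + 4 \left(-2\right) \left(-4 - 2\right)\right) \left(-7\right) = \left(-12 - 8 + 4 \left(-3\right) \left(-6\right) + 4 \left(-2\right) \left(-6\right)\right) \left(-7\right) = \left(-12 - 8 + 72 + 48\right) \left(-7\right) = 100 \left(-7\right) = -700$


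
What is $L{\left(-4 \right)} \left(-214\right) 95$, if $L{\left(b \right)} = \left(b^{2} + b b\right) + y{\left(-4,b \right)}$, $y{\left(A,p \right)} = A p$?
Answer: $-975840$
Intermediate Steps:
$L{\left(b \right)} = - 4 b + 2 b^{2}$ ($L{\left(b \right)} = \left(b^{2} + b b\right) - 4 b = \left(b^{2} + b^{2}\right) - 4 b = 2 b^{2} - 4 b = - 4 b + 2 b^{2}$)
$L{\left(-4 \right)} \left(-214\right) 95 = 2 \left(-4\right) \left(-2 - 4\right) \left(-214\right) 95 = 2 \left(-4\right) \left(-6\right) \left(-214\right) 95 = 48 \left(-214\right) 95 = \left(-10272\right) 95 = -975840$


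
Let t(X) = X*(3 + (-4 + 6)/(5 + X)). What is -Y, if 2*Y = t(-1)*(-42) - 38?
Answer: -109/2 ≈ -54.500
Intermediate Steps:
t(X) = X*(3 + 2/(5 + X))
Y = 109/2 (Y = (-(17 + 3*(-1))/(5 - 1)*(-42) - 38)/2 = (-1*(17 - 3)/4*(-42) - 38)/2 = (-1*¼*14*(-42) - 38)/2 = (-7/2*(-42) - 38)/2 = (147 - 38)/2 = (½)*109 = 109/2 ≈ 54.500)
-Y = -1*109/2 = -109/2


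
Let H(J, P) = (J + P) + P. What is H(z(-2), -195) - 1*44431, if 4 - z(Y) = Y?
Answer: -44815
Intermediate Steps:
z(Y) = 4 - Y
H(J, P) = J + 2*P
H(z(-2), -195) - 1*44431 = ((4 - 1*(-2)) + 2*(-195)) - 1*44431 = ((4 + 2) - 390) - 44431 = (6 - 390) - 44431 = -384 - 44431 = -44815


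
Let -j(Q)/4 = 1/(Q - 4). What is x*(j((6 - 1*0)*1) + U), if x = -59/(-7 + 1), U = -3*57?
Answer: -10207/6 ≈ -1701.2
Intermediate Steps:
j(Q) = -4/(-4 + Q) (j(Q) = -4/(Q - 4) = -4/(-4 + Q))
U = -171
x = 59/6 (x = -59/(-6) = -59*(-1/6) = 59/6 ≈ 9.8333)
x*(j((6 - 1*0)*1) + U) = 59*(-4/(-4 + (6 - 1*0)*1) - 171)/6 = 59*(-4/(-4 + (6 + 0)*1) - 171)/6 = 59*(-4/(-4 + 6*1) - 171)/6 = 59*(-4/(-4 + 6) - 171)/6 = 59*(-4/2 - 171)/6 = 59*(-4*1/2 - 171)/6 = 59*(-2 - 171)/6 = (59/6)*(-173) = -10207/6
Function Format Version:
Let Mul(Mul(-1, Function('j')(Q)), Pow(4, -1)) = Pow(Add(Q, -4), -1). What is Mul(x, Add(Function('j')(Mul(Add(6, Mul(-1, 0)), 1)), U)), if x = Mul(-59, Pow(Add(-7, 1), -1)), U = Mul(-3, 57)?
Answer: Rational(-10207, 6) ≈ -1701.2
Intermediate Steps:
Function('j')(Q) = Mul(-4, Pow(Add(-4, Q), -1)) (Function('j')(Q) = Mul(-4, Pow(Add(Q, -4), -1)) = Mul(-4, Pow(Add(-4, Q), -1)))
U = -171
x = Rational(59, 6) (x = Mul(-59, Pow(-6, -1)) = Mul(-59, Rational(-1, 6)) = Rational(59, 6) ≈ 9.8333)
Mul(x, Add(Function('j')(Mul(Add(6, Mul(-1, 0)), 1)), U)) = Mul(Rational(59, 6), Add(Mul(-4, Pow(Add(-4, Mul(Add(6, Mul(-1, 0)), 1)), -1)), -171)) = Mul(Rational(59, 6), Add(Mul(-4, Pow(Add(-4, Mul(Add(6, 0), 1)), -1)), -171)) = Mul(Rational(59, 6), Add(Mul(-4, Pow(Add(-4, Mul(6, 1)), -1)), -171)) = Mul(Rational(59, 6), Add(Mul(-4, Pow(Add(-4, 6), -1)), -171)) = Mul(Rational(59, 6), Add(Mul(-4, Pow(2, -1)), -171)) = Mul(Rational(59, 6), Add(Mul(-4, Rational(1, 2)), -171)) = Mul(Rational(59, 6), Add(-2, -171)) = Mul(Rational(59, 6), -173) = Rational(-10207, 6)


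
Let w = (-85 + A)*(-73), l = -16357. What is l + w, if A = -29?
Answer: -8035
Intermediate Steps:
w = 8322 (w = (-85 - 29)*(-73) = -114*(-73) = 8322)
l + w = -16357 + 8322 = -8035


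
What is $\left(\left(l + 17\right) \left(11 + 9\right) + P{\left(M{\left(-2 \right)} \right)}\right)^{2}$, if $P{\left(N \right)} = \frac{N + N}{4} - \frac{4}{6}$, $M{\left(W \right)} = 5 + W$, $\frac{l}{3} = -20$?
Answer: $\frac{26574025}{36} \approx 7.3817 \cdot 10^{5}$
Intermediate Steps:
$l = -60$ ($l = 3 \left(-20\right) = -60$)
$P{\left(N \right)} = - \frac{2}{3} + \frac{N}{2}$ ($P{\left(N \right)} = 2 N \frac{1}{4} - \frac{2}{3} = \frac{N}{2} - \frac{2}{3} = - \frac{2}{3} + \frac{N}{2}$)
$\left(\left(l + 17\right) \left(11 + 9\right) + P{\left(M{\left(-2 \right)} \right)}\right)^{2} = \left(\left(-60 + 17\right) \left(11 + 9\right) - \left(\frac{2}{3} - \frac{5 - 2}{2}\right)\right)^{2} = \left(\left(-43\right) 20 + \left(- \frac{2}{3} + \frac{1}{2} \cdot 3\right)\right)^{2} = \left(-860 + \left(- \frac{2}{3} + \frac{3}{2}\right)\right)^{2} = \left(-860 + \frac{5}{6}\right)^{2} = \left(- \frac{5155}{6}\right)^{2} = \frac{26574025}{36}$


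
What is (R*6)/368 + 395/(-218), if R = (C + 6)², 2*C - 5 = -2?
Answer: -71785/80224 ≈ -0.89481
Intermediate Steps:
C = 3/2 (C = 5/2 + (½)*(-2) = 5/2 - 1 = 3/2 ≈ 1.5000)
R = 225/4 (R = (3/2 + 6)² = (15/2)² = 225/4 ≈ 56.250)
(R*6)/368 + 395/(-218) = ((225/4)*6)/368 + 395/(-218) = (675/2)*(1/368) + 395*(-1/218) = 675/736 - 395/218 = -71785/80224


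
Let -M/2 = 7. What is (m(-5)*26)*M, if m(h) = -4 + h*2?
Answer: 5096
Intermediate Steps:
M = -14 (M = -2*7 = -14)
m(h) = -4 + 2*h
(m(-5)*26)*M = ((-4 + 2*(-5))*26)*(-14) = ((-4 - 10)*26)*(-14) = -14*26*(-14) = -364*(-14) = 5096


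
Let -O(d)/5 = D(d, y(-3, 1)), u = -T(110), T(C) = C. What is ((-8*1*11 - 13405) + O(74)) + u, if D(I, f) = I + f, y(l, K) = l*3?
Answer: -13928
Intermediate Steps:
y(l, K) = 3*l
u = -110 (u = -1*110 = -110)
O(d) = 45 - 5*d (O(d) = -5*(d + 3*(-3)) = -5*(d - 9) = -5*(-9 + d) = 45 - 5*d)
((-8*1*11 - 13405) + O(74)) + u = ((-8*1*11 - 13405) + (45 - 5*74)) - 110 = ((-8*11 - 13405) + (45 - 370)) - 110 = ((-88 - 13405) - 325) - 110 = (-13493 - 325) - 110 = -13818 - 110 = -13928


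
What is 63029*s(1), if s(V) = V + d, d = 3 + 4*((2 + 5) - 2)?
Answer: 1512696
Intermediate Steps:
d = 23 (d = 3 + 4*(7 - 2) = 3 + 4*5 = 3 + 20 = 23)
s(V) = 23 + V (s(V) = V + 23 = 23 + V)
63029*s(1) = 63029*(23 + 1) = 63029*24 = 1512696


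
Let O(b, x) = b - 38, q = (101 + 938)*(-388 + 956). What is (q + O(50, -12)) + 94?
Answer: 590258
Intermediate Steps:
q = 590152 (q = 1039*568 = 590152)
O(b, x) = -38 + b
(q + O(50, -12)) + 94 = (590152 + (-38 + 50)) + 94 = (590152 + 12) + 94 = 590164 + 94 = 590258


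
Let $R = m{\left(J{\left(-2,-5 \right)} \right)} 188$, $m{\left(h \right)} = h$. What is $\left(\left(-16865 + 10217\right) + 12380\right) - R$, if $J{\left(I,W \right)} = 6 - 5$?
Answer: $5544$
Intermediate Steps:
$J{\left(I,W \right)} = 1$ ($J{\left(I,W \right)} = 6 - 5 = 1$)
$R = 188$ ($R = 1 \cdot 188 = 188$)
$\left(\left(-16865 + 10217\right) + 12380\right) - R = \left(\left(-16865 + 10217\right) + 12380\right) - 188 = \left(-6648 + 12380\right) - 188 = 5732 - 188 = 5544$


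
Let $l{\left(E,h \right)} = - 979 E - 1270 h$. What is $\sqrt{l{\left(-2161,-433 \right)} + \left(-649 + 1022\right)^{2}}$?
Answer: $\sqrt{2804658} \approx 1674.7$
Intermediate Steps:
$l{\left(E,h \right)} = - 1270 h - 979 E$
$\sqrt{l{\left(-2161,-433 \right)} + \left(-649 + 1022\right)^{2}} = \sqrt{\left(\left(-1270\right) \left(-433\right) - -2115619\right) + \left(-649 + 1022\right)^{2}} = \sqrt{\left(549910 + 2115619\right) + 373^{2}} = \sqrt{2665529 + 139129} = \sqrt{2804658}$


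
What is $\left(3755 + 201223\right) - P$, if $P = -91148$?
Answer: $296126$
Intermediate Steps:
$\left(3755 + 201223\right) - P = \left(3755 + 201223\right) - -91148 = 204978 + 91148 = 296126$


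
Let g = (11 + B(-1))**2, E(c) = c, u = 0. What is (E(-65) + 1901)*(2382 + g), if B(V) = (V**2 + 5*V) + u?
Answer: 4463316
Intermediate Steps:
B(V) = V**2 + 5*V (B(V) = (V**2 + 5*V) + 0 = V**2 + 5*V)
g = 49 (g = (11 - (5 - 1))**2 = (11 - 1*4)**2 = (11 - 4)**2 = 7**2 = 49)
(E(-65) + 1901)*(2382 + g) = (-65 + 1901)*(2382 + 49) = 1836*2431 = 4463316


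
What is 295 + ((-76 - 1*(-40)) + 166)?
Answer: 425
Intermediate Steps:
295 + ((-76 - 1*(-40)) + 166) = 295 + ((-76 + 40) + 166) = 295 + (-36 + 166) = 295 + 130 = 425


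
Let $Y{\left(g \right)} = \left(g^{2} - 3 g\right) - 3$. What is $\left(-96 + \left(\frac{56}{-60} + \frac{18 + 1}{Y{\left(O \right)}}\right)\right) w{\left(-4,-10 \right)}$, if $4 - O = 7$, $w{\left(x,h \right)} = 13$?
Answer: $- \frac{3731}{3} \approx -1243.7$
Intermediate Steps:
$O = -3$ ($O = 4 - 7 = -3$)
$Y{\left(g \right)} = -3 + g^{2} - 3 g$
$\left(-96 + \left(\frac{56}{-60} + \frac{18 + 1}{Y{\left(O \right)}}\right)\right) w{\left(-4,-10 \right)} = \left(-96 + \left(\frac{56}{-60} + \frac{18 + 1}{-3 + \left(-3\right)^{2} - -9}\right)\right) 13 = \left(-96 + \left(56 \left(- \frac{1}{60}\right) + \frac{19}{-3 + 9 + 9}\right)\right) 13 = \left(-96 - \left(\frac{14}{15} - \frac{19}{15}\right)\right) 13 = \left(-96 + \left(- \frac{14}{15} + 19 \cdot \frac{1}{15}\right)\right) 13 = \left(-96 + \left(- \frac{14}{15} + \frac{19}{15}\right)\right) 13 = \left(-96 + \frac{1}{3}\right) 13 = \left(- \frac{287}{3}\right) 13 = - \frac{3731}{3}$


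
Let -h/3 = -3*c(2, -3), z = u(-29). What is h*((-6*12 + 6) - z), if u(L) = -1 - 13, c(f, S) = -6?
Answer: 2808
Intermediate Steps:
u(L) = -14
z = -14
h = -54 (h = -(-9)*(-6) = -3*18 = -54)
h*((-6*12 + 6) - z) = -54*((-6*12 + 6) - 1*(-14)) = -54*((-72 + 6) + 14) = -54*(-66 + 14) = -54*(-52) = 2808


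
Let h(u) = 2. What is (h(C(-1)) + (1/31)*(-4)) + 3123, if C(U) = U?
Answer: 96871/31 ≈ 3124.9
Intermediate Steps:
(h(C(-1)) + (1/31)*(-4)) + 3123 = (2 + (1/31)*(-4)) + 3123 = (2 - 4/31) + 3123 = 58/31 + 3123 = 96871/31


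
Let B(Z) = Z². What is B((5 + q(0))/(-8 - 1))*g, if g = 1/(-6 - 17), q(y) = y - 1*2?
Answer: -1/207 ≈ -0.0048309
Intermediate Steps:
q(y) = -2 + y (q(y) = y - 2 = -2 + y)
g = -1/23 (g = 1/(-23) = -1/23 ≈ -0.043478)
B((5 + q(0))/(-8 - 1))*g = ((5 + (-2 + 0))/(-8 - 1))²*(-1/23) = ((5 - 2)/(-9))²*(-1/23) = (3*(-⅑))²*(-1/23) = (-⅓)²*(-1/23) = (⅑)*(-1/23) = -1/207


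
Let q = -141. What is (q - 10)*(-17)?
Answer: 2567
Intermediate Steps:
(q - 10)*(-17) = (-141 - 10)*(-17) = -151*(-17) = 2567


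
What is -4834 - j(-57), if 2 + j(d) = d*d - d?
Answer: -8138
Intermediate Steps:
j(d) = -2 + d² - d (j(d) = -2 + (d*d - d) = -2 + (d² - d) = -2 + d² - d)
-4834 - j(-57) = -4834 - (-2 + (-57)² - 1*(-57)) = -4834 - (-2 + 3249 + 57) = -4834 - 1*3304 = -4834 - 3304 = -8138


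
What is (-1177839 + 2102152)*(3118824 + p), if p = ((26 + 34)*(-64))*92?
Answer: 2556228271272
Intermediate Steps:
p = -353280 (p = (60*(-64))*92 = -3840*92 = -353280)
(-1177839 + 2102152)*(3118824 + p) = (-1177839 + 2102152)*(3118824 - 353280) = 924313*2765544 = 2556228271272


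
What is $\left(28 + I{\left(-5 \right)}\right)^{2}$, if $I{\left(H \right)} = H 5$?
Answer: $9$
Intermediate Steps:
$I{\left(H \right)} = 5 H$
$\left(28 + I{\left(-5 \right)}\right)^{2} = \left(28 + 5 \left(-5\right)\right)^{2} = \left(28 - 25\right)^{2} = 3^{2} = 9$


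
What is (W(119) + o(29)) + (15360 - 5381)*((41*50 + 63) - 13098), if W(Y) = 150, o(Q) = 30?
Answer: -109619135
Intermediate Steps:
(W(119) + o(29)) + (15360 - 5381)*((41*50 + 63) - 13098) = (150 + 30) + (15360 - 5381)*((41*50 + 63) - 13098) = 180 + 9979*((2050 + 63) - 13098) = 180 + 9979*(2113 - 13098) = 180 + 9979*(-10985) = 180 - 109619315 = -109619135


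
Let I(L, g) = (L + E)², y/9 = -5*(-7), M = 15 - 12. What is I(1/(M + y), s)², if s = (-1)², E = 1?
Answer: 10355301121/10226063376 ≈ 1.0126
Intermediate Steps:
s = 1
M = 3
y = 315 (y = 9*(-5*(-7)) = 9*35 = 315)
I(L, g) = (1 + L)² (I(L, g) = (L + 1)² = (1 + L)²)
I(1/(M + y), s)² = ((1 + 1/(3 + 315))²)² = ((1 + 1/318)²)² = ((319/318)²)² = (101761/101124)² = 10355301121/10226063376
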